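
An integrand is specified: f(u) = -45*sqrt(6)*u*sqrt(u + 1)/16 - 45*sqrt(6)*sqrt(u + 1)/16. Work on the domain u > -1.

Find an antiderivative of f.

The integrand splits into summands that can be handled one at a time.
Check: d/du[-(3*u/2 + 3/2)**(5/2)] = -45*sqrt(6)*u*sqrt(u + 1)/16 - 45*sqrt(6)*sqrt(u + 1)/16 = f(u).

An antiderivative is F(u) = -(3*u/2 + 3/2)**(5/2).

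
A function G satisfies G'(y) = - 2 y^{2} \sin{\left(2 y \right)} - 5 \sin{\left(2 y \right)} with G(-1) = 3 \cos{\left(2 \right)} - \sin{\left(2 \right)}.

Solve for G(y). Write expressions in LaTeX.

G(y) = y^{2} \cos{\left(2 y \right)} - y \sin{\left(2 y \right)} + 2 \cos{\left(2 y \right)}

Integrate term by term and add the pieces.
A general antiderivative is y^{2} \cos{\left(2 y \right)} - y \sin{\left(2 y \right)} + 2 \cos{\left(2 y \right)} + C.
The condition gives C = 3 \cos{\left(2 \right)} - \sin{\left(2 \right)} - (3 \cos{\left(2 \right)} - \sin{\left(2 \right)}) = 0.
So G(y) = y^{2} \cos{\left(2 y \right)} - y \sin{\left(2 y \right)} + 2 \cos{\left(2 y \right)}.
Check: d/dy[y^{2} \cos{\left(2 y \right)} - y \sin{\left(2 y \right)} + 2 \cos{\left(2 y \right)}] = - 2 y^{2} \sin{\left(2 y \right)} - 5 \sin{\left(2 y \right)} = G'(y).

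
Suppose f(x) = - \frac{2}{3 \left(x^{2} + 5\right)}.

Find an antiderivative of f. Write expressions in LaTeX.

An antiderivative is F(x) = - \frac{2 \sqrt{5} \operatorname{atan}{\left(\frac{\sqrt{5} x}{5} \right)}}{15}.

An antiderivative F(x) passes only if d/dx[F] lands on f(x) exactly.
Check: d/dx[- \frac{2 \sqrt{5} \operatorname{atan}{\left(\frac{\sqrt{5} x}{5} \right)}}{15}] = - \frac{2}{3 x^{2} + 15}, which equals f(x).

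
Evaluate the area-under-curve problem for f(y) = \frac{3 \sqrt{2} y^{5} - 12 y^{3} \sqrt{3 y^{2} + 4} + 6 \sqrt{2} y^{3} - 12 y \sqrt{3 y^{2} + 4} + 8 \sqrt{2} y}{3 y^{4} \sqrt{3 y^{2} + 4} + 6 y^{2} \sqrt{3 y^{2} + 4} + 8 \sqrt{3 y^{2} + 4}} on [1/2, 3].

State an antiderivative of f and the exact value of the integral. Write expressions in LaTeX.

Since d/dy undoes antidifferentiation here, F'(y) = f(y) is required of F(y).
F(y) = \frac{2 \sqrt{\frac{3 y^{2}}{2} + 2}}{3} - \log{\left(\frac{y^{4}}{2} + y^{2} + \frac{4}{3} \right)} is an antiderivative of f.
Check: d/dy[\frac{2 \sqrt{\frac{3 y^{2}}{2} + 2}}{3} - \log{\left(\frac{y^{4}}{2} + y^{2} + \frac{4}{3} \right)}] = \frac{3 \sqrt{2} y^{5} - 12 y^{3} \sqrt{3 y^{2} + 4} + 6 \sqrt{2} y^{3} - 12 y \sqrt{3 y^{2} + 4} + 8 \sqrt{2} y}{3 y^{4} \sqrt{3 y^{2} + 4} + 6 y^{2} \sqrt{3 y^{2} + 4} + 8 \sqrt{3 y^{2} + 4}} = f(y).
F(3) = - \log{\left(\frac{305}{6} \right)} + \frac{\sqrt{62}}{3}; F(1/2) = - \log{\left(\frac{155}{96} \right)} + \frac{\sqrt{38}}{6}.
Integral = F(3) - F(1/2) = - \log{\left(\frac{305}{6} \right)} - \frac{\sqrt{38}}{6} + \log{\left(\frac{155}{96} \right)} + \frac{\sqrt{62}}{3}.

Antiderivative: F(y) = \frac{2 \sqrt{\frac{3 y^{2}}{2} + 2}}{3} - \log{\left(\frac{y^{4}}{2} + y^{2} + \frac{4}{3} \right)}; value = - \log{\left(\frac{305}{6} \right)} - \frac{\sqrt{38}}{6} + \log{\left(\frac{155}{96} \right)} + \frac{\sqrt{62}}{3}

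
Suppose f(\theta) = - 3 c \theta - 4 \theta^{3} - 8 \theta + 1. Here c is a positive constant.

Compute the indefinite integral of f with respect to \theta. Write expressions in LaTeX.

F(\theta) = - \frac{6 c \theta^{2} + 4 \theta^{4} + 16 \theta^{2} - 4 \theta - 3}{4} + C

The integrand splits into summands that can be handled one at a time.
Check: d/d\theta[- \frac{6 c \theta^{2} + 4 \theta^{4} + 16 \theta^{2} - 4 \theta - 3}{4}] = - 3 c \theta - 4 \theta^{3} - 8 \theta + 1 = f(\theta).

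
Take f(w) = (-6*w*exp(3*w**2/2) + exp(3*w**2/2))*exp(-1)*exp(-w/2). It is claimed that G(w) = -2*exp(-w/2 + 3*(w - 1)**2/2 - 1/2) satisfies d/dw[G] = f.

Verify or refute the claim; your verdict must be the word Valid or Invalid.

Invalid: d/dw[G] - f = (6*w*exp(-1)*exp(7*w/2) - 6*exp(1)*w*exp(w/2) - exp(-1)*exp(7*w/2) + 7*exp(1)*exp(w/2))*exp(-4*w)*exp(3*w**2/2), which is not 0.

d/dw[G] = exp(1)*(7 - 6*w)*exp(-7*w/2)*exp(3*w**2/2)
d/dw[G] - f(w) = (6*w*exp(-1)*exp(7*w/2) - 6*exp(1)*w*exp(w/2) - exp(-1)*exp(7*w/2) + 7*exp(1)*exp(w/2))*exp(-4*w)*exp(3*w**2/2) != 0.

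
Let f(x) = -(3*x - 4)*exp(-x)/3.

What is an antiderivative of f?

An antiderivative is F(x) = (3*x - 1)*exp(-x)/3.

f has the shape u'v + uv' for u = x - 1/3 and v = exp(-x) — it is the derivative of the product u*v.
Check: d/dx[(3*x - 1)*exp(-x)/3] = (4 - 3*x)*exp(-x)/3, which equals f(x).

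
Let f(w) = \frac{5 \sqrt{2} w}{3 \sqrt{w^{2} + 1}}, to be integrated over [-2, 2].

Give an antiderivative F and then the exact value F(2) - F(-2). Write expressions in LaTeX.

Antiderivative: F(w) = \frac{5 \sqrt{2} \sqrt{w^{2} + 1}}{3}; value = 0

f matches the chain-rule pattern g'(h)*h' with inner function h(w) = 2 w^{2} + 2; substituting u = h(w) collapses the integral.
F(w) = \frac{5 \sqrt{2} \sqrt{w^{2} + 1}}{3} is an antiderivative of f.
Check: d/dw[\frac{5 \sqrt{2} \sqrt{w^{2} + 1}}{3}] = \frac{5 \sqrt{2} w}{3 \sqrt{w^{2} + 1}} = f(w).
F(2) = \frac{5 \sqrt{10}}{3}; F(-2) = \frac{5 \sqrt{10}}{3}.
Integral = F(2) - F(-2) = 0.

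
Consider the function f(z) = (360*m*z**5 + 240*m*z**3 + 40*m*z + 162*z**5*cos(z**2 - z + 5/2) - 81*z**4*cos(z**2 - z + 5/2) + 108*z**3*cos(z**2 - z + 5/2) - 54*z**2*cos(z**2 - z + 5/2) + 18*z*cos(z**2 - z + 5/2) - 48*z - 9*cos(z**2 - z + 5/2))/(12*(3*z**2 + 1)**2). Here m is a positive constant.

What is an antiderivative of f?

An antiderivative is F(z) = 5*m*z**2/3 + 3*sin(z**2 - z + 5/2)/4 + 2/(9*z**2 + 3).

A first test for any F(z): its z-derivative must equal f(z) identically.
Check: d/dz[5*m*z**2/3 + 3*sin(z**2 - z + 5/2)/4 + 2/(9*z**2 + 3)] = (360*m*z**5 + 240*m*z**3 + 40*m*z + 162*z**5*cos(z**2 - z + 5/2) - 81*z**4*cos(z**2 - z + 5/2) + 108*z**3*cos(z**2 - z + 5/2) - 54*z**2*cos(z**2 - z + 5/2) + 18*z*cos(z**2 - z + 5/2) - 48*z - 9*cos(z**2 - z + 5/2))/(108*z**4 + 72*z**2 + 12), which equals f(z).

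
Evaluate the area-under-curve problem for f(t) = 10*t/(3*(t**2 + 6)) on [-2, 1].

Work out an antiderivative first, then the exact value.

Antiderivative: F(t) = 5*log(t**2/2 + 3)/3; value = -5*log(5)/3 + 5*log(7/2)/3

f matches the chain-rule pattern g'(h)*h' with inner function h(t) = t**2/2 + 3; substituting u = h(t) collapses the integral.
F(t) = 5*log(t**2/2 + 3)/3 is an antiderivative of f.
Check: d/dt[5*log(t**2/2 + 3)/3] = 10*t/(3*t**2 + 18), which equals f(t).
F(1) = 5*log(7/2)/3; F(-2) = 5*log(5)/3.
Integral = F(1) - F(-2) = -5*log(5)/3 + 5*log(7/2)/3.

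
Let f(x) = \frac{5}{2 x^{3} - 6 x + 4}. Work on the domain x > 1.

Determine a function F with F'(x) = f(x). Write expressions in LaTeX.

An antiderivative is F(x) = \frac{5 \left(- \left(x - 1\right) \log{\left(x - 1 \right)} + \left(x - 1\right) \log{\left(x + 2 \right)} - 3\right)}{18 \left(x - 1\right)}.

Factor the denominator (2 \left(x - 1\right)^{2} \left(x + 2\right)) and decompose: f = \frac{5}{18 \left(x + 2\right)} - \frac{5}{18 \left(x - 1\right)} + \frac{5}{6 \left(x - 1\right)^{2}}; each piece integrates to a log, atan, or power term.
Check: d/dx[\frac{5 \left(- \left(x - 1\right) \log{\left(x - 1 \right)} + \left(x - 1\right) \log{\left(x + 2 \right)} - 3\right)}{18 \left(x - 1\right)}] = \frac{5}{2 x^{3} - 6 x + 4} = f(x).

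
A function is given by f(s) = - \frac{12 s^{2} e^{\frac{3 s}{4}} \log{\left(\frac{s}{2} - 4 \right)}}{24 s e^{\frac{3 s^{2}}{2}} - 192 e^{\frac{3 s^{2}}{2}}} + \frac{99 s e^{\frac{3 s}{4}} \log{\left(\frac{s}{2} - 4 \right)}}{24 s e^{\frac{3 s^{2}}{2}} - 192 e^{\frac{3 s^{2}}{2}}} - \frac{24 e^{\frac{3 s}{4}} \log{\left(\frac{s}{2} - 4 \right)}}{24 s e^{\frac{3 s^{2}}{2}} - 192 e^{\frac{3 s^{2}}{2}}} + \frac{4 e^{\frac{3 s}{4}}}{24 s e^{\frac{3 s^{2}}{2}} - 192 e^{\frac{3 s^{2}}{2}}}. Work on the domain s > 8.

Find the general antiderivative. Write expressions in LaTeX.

F(s) = \frac{e^{\frac{3 s}{4}} e^{- \frac{3 s^{2}}{2}} \log{\left(\frac{s}{2} - 4 \right)}}{6} + C

Recognize the product-rule pattern: f = u'v + uv' with u = \frac{e^{- \frac{3 s^{2}}{2} + \frac{3 s}{4}}}{6}, v = \log{\left(\frac{s}{2} - 4 \right)}, so integration by parts undoes it.
Check: d/ds[\frac{e^{\frac{3 s}{4}} e^{- \frac{3 s^{2}}{2}} \log{\left(\frac{s}{2} - 4 \right)}}{6}] = \frac{- 12 s^{2} e^{\frac{3 s}{4}} \log{\left(\frac{s}{2} - 4 \right)} + 99 s e^{\frac{3 s}{4}} \log{\left(\frac{s}{2} - 4 \right)} - 24 e^{\frac{3 s}{4}} \log{\left(\frac{s}{2} - 4 \right)} + 4 e^{\frac{3 s}{4}}}{24 s e^{\frac{3 s^{2}}{2}} - 192 e^{\frac{3 s^{2}}{2}}}, which equals f(s).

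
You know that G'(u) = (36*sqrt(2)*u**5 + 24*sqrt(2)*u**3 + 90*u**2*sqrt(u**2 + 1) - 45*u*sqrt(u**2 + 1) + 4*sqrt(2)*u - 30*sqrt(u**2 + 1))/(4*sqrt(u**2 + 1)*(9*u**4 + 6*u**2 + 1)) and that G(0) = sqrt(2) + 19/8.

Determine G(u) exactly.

G(u) = (24*sqrt(2)*u**2*sqrt(u**2 + 1) + 12*u**2 - 60*u + 8*sqrt(2)*sqrt(u**2 + 1) + 19)/(24*u**2 + 8)

Any candidate G(u) must reproduce the stated G'(u) exactly.
A general antiderivative is (5/4 - 5*u)/(2*u**2 + 2/3) + sqrt(2*u**2 + 2) + C.
The condition gives C = sqrt(2) + 19/8 - (sqrt(2) + 15/8) = 1/2.
So G(u) = (24*sqrt(2)*u**2*sqrt(u**2 + 1) + 12*u**2 - 60*u + 8*sqrt(2)*sqrt(u**2 + 1) + 19)/(24*u**2 + 8).
Check: d/du[(24*sqrt(2)*u**2*sqrt(u**2 + 1) + 12*u**2 - 60*u + 8*sqrt(2)*sqrt(u**2 + 1) + 19)/(24*u**2 + 8)] = (36*sqrt(2)*u**5 + 24*sqrt(2)*u**3 + 90*u**2*sqrt(u**2 + 1) - 45*u*sqrt(u**2 + 1) + 4*sqrt(2)*u - 30*sqrt(u**2 + 1))/(36*u**4*sqrt(u**2 + 1) + 24*u**2*sqrt(u**2 + 1) + 4*sqrt(u**2 + 1)), which equals G'(u).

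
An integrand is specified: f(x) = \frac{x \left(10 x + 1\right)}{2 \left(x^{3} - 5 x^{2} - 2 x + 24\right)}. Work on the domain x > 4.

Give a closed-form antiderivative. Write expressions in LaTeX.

Factor the denominator (2 \left(x - 4\right) \left(x - 3\right) \left(x + 2\right)) and decompose: f = \frac{19}{30 \left(x + 2\right)} - \frac{93}{10 \left(x - 3\right)} + \frac{41}{3 \left(x - 4\right)}; each piece integrates to a log, atan, or power term.
Check: d/dx[\frac{41 \log{\left(x - 4 \right)}}{3} - \frac{93 \log{\left(x - 3 \right)}}{10} + \frac{19 \log{\left(x + 2 \right)}}{30}] = \frac{10 x^{2} + x}{2 x^{3} - 10 x^{2} - 4 x + 48}, which equals f(x).

An antiderivative is F(x) = \frac{41 \log{\left(x - 4 \right)}}{3} - \frac{93 \log{\left(x - 3 \right)}}{10} + \frac{19 \log{\left(x + 2 \right)}}{30}.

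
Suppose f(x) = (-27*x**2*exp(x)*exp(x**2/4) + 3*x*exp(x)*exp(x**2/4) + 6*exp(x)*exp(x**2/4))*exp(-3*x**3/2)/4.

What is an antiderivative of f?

An antiderivative is F(x) = 3*exp(-3*x**3/2 + x**2/4 + x)/2.

The substitution u = -3*x**3/2 + x**2/4 + x works: f is exactly (dF/du)*(du/dx) for that inner function.
Check: d/dx[3*exp(-3*x**3/2 + x**2/4 + x)/2] = -27*x**2*exp(x)*exp(x**2/4)*exp(-3*x**3/2)/4 + 3*x*exp(x)*exp(x**2/4)*exp(-3*x**3/2)/4 + 3*exp(x)*exp(x**2/4)*exp(-3*x**3/2)/2, which equals f(x).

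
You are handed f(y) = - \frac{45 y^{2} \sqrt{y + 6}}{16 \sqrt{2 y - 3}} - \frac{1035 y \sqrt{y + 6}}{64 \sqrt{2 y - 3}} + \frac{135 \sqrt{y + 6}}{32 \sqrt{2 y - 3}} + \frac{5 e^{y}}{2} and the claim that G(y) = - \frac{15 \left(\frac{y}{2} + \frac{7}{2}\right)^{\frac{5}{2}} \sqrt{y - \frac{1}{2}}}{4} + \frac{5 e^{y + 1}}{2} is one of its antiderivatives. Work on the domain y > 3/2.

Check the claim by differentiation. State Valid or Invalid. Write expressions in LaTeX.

d/dy[G] = \frac{- 180 y^{2} \sqrt{y + 7} - 1395 y \sqrt{y + 7} - 945 \sqrt{y + 7} + 160 e \sqrt{2 y - 1} e^{y}}{64 \sqrt{2 y - 1}}
d/dy[G] - f(y) = \frac{180 y^{2} \sqrt{y + 6} \sqrt{2 y - 1} - 180 y^{2} \sqrt{y + 7} \sqrt{2 y - 3} + 1035 y \sqrt{y + 6} \sqrt{2 y - 1} - 1395 y \sqrt{y + 7} \sqrt{2 y - 3} - 270 \sqrt{y + 6} \sqrt{2 y - 1} - 945 \sqrt{y + 7} \sqrt{2 y - 3} - 160 \sqrt{2 y - 3} \sqrt{2 y - 1} e^{y} + 160 e \sqrt{2 y - 3} \sqrt{2 y - 1} e^{y}}{64 \sqrt{2 y - 3} \sqrt{2 y - 1}} != 0.

Invalid: d/dy[G] - f = \frac{180 y^{2} \sqrt{y + 6} \sqrt{2 y - 1} - 180 y^{2} \sqrt{y + 7} \sqrt{2 y - 3} + 1035 y \sqrt{y + 6} \sqrt{2 y - 1} - 1395 y \sqrt{y + 7} \sqrt{2 y - 3} - 270 \sqrt{y + 6} \sqrt{2 y - 1} - 945 \sqrt{y + 7} \sqrt{2 y - 3} - 160 \sqrt{2 y - 3} \sqrt{2 y - 1} e^{y} + 160 e \sqrt{2 y - 3} \sqrt{2 y - 1} e^{y}}{64 \sqrt{2 y - 3} \sqrt{2 y - 1}}, which is not 0.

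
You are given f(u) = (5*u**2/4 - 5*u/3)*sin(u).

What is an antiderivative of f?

An antiderivative is F(u) = -5*u**2*cos(u)/4 + 5*u*sin(u)/2 + 5*u*cos(u)/3 - 5*sin(u)/3 + 5*cos(u)/2.

An antiderivative F(u) passes only if d/du[F] lands on f(u) exactly.
Check: d/du[-5*u**2*cos(u)/4 + 5*u*sin(u)/2 + 5*u*cos(u)/3 - 5*sin(u)/3 + 5*cos(u)/2] = 5*u**2*sin(u)/4 - 5*u*sin(u)/3, which equals f(u).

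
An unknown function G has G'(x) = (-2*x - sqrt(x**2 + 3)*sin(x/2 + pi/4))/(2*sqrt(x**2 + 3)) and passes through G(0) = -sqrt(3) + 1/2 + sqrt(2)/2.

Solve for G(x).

G(x) = -sqrt(x**2 + 3) + cos(x/2 + pi/4) + 1/2

Since d/dx undoes antidifferentiation here, G(x) must give back the stated G'(x).
A general antiderivative is -sqrt(x**2 + 3) + cos(x/2 + pi/4) + C.
The condition gives C = -sqrt(3) + 1/2 + sqrt(2)/2 - (-sqrt(3) + sqrt(2)/2) = 1/2.
So G(x) = -sqrt(x**2 + 3) + cos(x/2 + pi/4) + 1/2.
Check: d/dx[-sqrt(x**2 + 3) + cos(x/2 + pi/4) + 1/2] = (-2*x - sqrt(x**2 + 3)*sin(x/2 + pi/4))/(2*sqrt(x**2 + 3)) = G'(x).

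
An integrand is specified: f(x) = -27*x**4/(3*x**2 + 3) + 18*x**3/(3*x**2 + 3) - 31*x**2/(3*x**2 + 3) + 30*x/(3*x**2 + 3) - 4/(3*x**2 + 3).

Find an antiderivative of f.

An antiderivative is F(x) = -3*x**3 + 3*x**2 - 4*x/3 + 2*log(x**2 + 1).

The integrand splits into summands that can be handled one at a time.
Check: d/dx[-3*x**3 + 3*x**2 - 4*x/3 + 2*log(x**2 + 1)] = (-27*x**4 + 18*x**3 - 31*x**2 + 30*x - 4)/(3*x**2 + 3), which equals f(x).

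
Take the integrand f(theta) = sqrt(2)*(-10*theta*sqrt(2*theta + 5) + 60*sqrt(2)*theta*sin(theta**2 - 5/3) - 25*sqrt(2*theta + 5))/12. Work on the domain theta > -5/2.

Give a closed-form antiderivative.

Differentiate the proposed F(theta) back; it has to land on f(theta) exactly.
Check: d/dtheta[-2*(theta + 5/2)**(5/2)/3 - 5*cos(theta**2 - 5/3)] = sqrt(2)*(-10*theta*sqrt(2*theta + 5) + 60*sqrt(2)*theta*sin(theta**2 - 5/3) - 25*sqrt(2*theta + 5))/12 = f(theta).

An antiderivative is F(theta) = -2*(theta + 5/2)**(5/2)/3 - 5*cos(theta**2 - 5/3).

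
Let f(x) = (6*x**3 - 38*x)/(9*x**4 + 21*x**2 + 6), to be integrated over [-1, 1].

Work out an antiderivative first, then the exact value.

Any candidate F(x) must reproduce f(x) exactly when differentiated.
F(x) = -(-5*log(x**2 + 2) + 4*log(2*x**2 + 2/3))/3 is an antiderivative of f.
Check: d/dx[-(-5*log(x**2 + 2) + 4*log(2*x**2 + 2/3))/3] = (6*x**3 - 38*x)/(9*x**4 + 21*x**2 + 6) = f(x).
F(1) = -4*log(8/3)/3 + 5*log(3)/3; F(-1) = -4*log(8/3)/3 + 5*log(3)/3.
Integral = F(1) - F(-1) = 0.

Antiderivative: F(x) = -(-5*log(x**2 + 2) + 4*log(2*x**2 + 2/3))/3; value = 0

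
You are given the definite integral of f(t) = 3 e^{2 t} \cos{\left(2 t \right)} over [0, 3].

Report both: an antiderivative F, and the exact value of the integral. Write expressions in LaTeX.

Antiderivative: F(t) = \frac{3 e^{2 t} \sin{\left(2 t \right)}}{4} + \frac{3 e^{2 t} \cos{\left(2 t \right)}}{4}; value = \frac{3 e^{6} \sin{\left(6 \right)}}{4} - \frac{3}{4} + \frac{3 e^{6} \cos{\left(6 \right)}}{4}

Any candidate F(t) must reproduce f(t) exactly when differentiated.
F(t) = \frac{3 e^{2 t} \sin{\left(2 t \right)}}{4} + \frac{3 e^{2 t} \cos{\left(2 t \right)}}{4} is an antiderivative of f.
Check: d/dt[\frac{3 e^{2 t} \sin{\left(2 t \right)}}{4} + \frac{3 e^{2 t} \cos{\left(2 t \right)}}{4}] = 3 e^{2 t} \cos{\left(2 t \right)} = f(t).
F(3) = \frac{3 e^{6} \sin{\left(6 \right)}}{4} + \frac{3 e^{6} \cos{\left(6 \right)}}{4}; F(0) = \frac{3}{4}.
Integral = F(3) - F(0) = \frac{3 e^{6} \sin{\left(6 \right)}}{4} - \frac{3}{4} + \frac{3 e^{6} \cos{\left(6 \right)}}{4}.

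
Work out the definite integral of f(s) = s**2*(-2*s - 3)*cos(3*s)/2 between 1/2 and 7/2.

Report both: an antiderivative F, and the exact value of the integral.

Whatever form F(s) takes, F'(s) = f(s) is non-negotiable.
F(s) = (-18*s**3*sin(3*s) - 27*s**2*sin(3*s) - 18*s**2*cos(3*s) + 12*s*sin(3*s) - 18*s*cos(3*s) + 6*sin(3*s) + 4*cos(3*s))/54 is an antiderivative of f.
Check: d/ds[(-18*s**3*sin(3*s) - 27*s**2*sin(3*s) - 18*s**2*cos(3*s) + 12*s*sin(3*s) - 18*s*cos(3*s) + 6*sin(3*s) + 4*cos(3*s))/54] = -s**3*cos(3*s) - 3*s**2*cos(3*s)/2, which equals f(s).
F(7/2) = -559*cos(21/2)/108 - 703*sin(21/2)/36; F(1/2) = -19*cos(3/2)/108 + sin(3/2)/18.
Integral = F(7/2) - F(1/2) = -sin(3/2)/18 + 19*cos(3/2)/108 - 559*cos(21/2)/108 - 703*sin(21/2)/36.

Antiderivative: F(s) = (-18*s**3*sin(3*s) - 27*s**2*sin(3*s) - 18*s**2*cos(3*s) + 12*s*sin(3*s) - 18*s*cos(3*s) + 6*sin(3*s) + 4*cos(3*s))/54; value = -sin(3/2)/18 + 19*cos(3/2)/108 - 559*cos(21/2)/108 - 703*sin(21/2)/36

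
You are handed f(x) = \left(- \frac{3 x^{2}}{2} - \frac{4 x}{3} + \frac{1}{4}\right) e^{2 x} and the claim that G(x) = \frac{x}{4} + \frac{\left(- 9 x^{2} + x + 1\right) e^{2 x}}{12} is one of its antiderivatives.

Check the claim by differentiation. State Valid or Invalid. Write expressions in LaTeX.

Invalid: d/dx[G] - f = \frac{1}{4}, which is not 0.

d/dx[G] = - \frac{3 x^{2} e^{2 x}}{2} - \frac{4 x e^{2 x}}{3} + \frac{e^{2 x}}{4} + \frac{1}{4}
d/dx[G] - f(x) = \frac{1}{4} != 0.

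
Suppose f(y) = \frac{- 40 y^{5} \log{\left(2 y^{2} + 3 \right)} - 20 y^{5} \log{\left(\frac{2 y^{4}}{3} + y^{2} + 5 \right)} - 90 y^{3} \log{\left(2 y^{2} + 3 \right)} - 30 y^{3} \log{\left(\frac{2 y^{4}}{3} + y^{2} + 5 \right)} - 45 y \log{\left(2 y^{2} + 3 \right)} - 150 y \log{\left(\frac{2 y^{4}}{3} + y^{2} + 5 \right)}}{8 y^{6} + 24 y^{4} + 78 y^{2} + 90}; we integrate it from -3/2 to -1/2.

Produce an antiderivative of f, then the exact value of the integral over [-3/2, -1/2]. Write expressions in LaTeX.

Antiderivative: F(y) = - \frac{5 \log{\left(2 y^{2} + 3 \right)} \log{\left(\frac{2 y^{4}}{3} + y^{2} + 5 \right)}}{4}; value = - \frac{5 \log{\left(\frac{7}{2} \right)} \log{\left(\frac{127}{24} \right)}}{4} + \frac{5 \log{\left(\frac{15}{2} \right)} \log{\left(\frac{85}{8} \right)}}{4}

f has the shape u'v + uv' for u = - \frac{5 \log{\left(2 y^{2} + 3 \right)}}{4} and v = \log{\left(\frac{2 y^{4}}{3} + y^{2} + 5 \right)} — it is the derivative of the product u*v.
F(y) = - \frac{5 \log{\left(2 y^{2} + 3 \right)} \log{\left(\frac{2 y^{4}}{3} + y^{2} + 5 \right)}}{4} is an antiderivative of f.
Check: d/dy[- \frac{5 \log{\left(2 y^{2} + 3 \right)} \log{\left(\frac{2 y^{4}}{3} + y^{2} + 5 \right)}}{4}] = \frac{- 40 y^{5} \log{\left(2 y^{2} + 3 \right)} - 20 y^{5} \log{\left(\frac{2 y^{4}}{3} + y^{2} + 5 \right)} - 90 y^{3} \log{\left(2 y^{2} + 3 \right)} - 30 y^{3} \log{\left(\frac{2 y^{4}}{3} + y^{2} + 5 \right)} - 45 y \log{\left(2 y^{2} + 3 \right)} - 150 y \log{\left(\frac{2 y^{4}}{3} + y^{2} + 5 \right)}}{8 y^{6} + 24 y^{4} + 78 y^{2} + 90} = f(y).
F(-1/2) = - \frac{5 \log{\left(\frac{7}{2} \right)} \log{\left(\frac{127}{24} \right)}}{4}; F(-3/2) = - \frac{5 \log{\left(\frac{15}{2} \right)} \log{\left(\frac{85}{8} \right)}}{4}.
Integral = F(-1/2) - F(-3/2) = - \frac{5 \log{\left(\frac{7}{2} \right)} \log{\left(\frac{127}{24} \right)}}{4} + \frac{5 \log{\left(\frac{15}{2} \right)} \log{\left(\frac{85}{8} \right)}}{4}.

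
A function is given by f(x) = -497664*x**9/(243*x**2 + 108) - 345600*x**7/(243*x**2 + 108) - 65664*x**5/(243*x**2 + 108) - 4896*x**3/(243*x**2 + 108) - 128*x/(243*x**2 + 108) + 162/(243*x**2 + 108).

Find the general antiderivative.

F(x) = -(20736*x**8 + 6912*x**6 + 864*x**4 + 48*x**2 - 81*atan(3*x/2) + 1)/81 + C

Integrate term by term and add the pieces.
Check: d/dx[-(20736*x**8 + 6912*x**6 + 864*x**4 + 48*x**2 - 81*atan(3*x/2) + 1)/81] = (-497664*x**9 - 345600*x**7 - 65664*x**5 - 4896*x**3 - 128*x + 162)/(243*x**2 + 108), which equals f(x).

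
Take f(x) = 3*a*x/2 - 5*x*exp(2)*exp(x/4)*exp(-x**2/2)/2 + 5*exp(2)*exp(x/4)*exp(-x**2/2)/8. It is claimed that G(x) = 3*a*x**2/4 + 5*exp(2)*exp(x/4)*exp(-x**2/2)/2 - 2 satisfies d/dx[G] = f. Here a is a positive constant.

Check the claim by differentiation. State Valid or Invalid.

d/dx[G] = (12*a*x*exp(x**2/2) - 20*x*exp(2)*exp(x/4) + 5*exp(2)*exp(x/4))*exp(-x**2/2)/8
This equals f(x) exactly, so the claim holds.

Valid - differentiating G returns exactly f.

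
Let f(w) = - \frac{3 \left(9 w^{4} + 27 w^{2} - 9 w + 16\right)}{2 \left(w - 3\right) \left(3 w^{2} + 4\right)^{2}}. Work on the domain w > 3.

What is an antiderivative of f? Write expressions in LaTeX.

Whatever form F(w) takes, F'(w) = f(w) is non-negotiable.
Check: d/dw[\frac{3 \left(- 2 \left(3 w^{2} + 4\right) \log{\left(w - 3 \right)} + 1\right)}{4 \left(3 w^{2} + 4\right)}] = \frac{- 27 w^{4} - 81 w^{2} + 27 w - 48}{18 w^{5} - 54 w^{4} + 48 w^{3} - 144 w^{2} + 32 w - 96}, which equals f(w).

An antiderivative is F(w) = \frac{3 \left(- 2 \left(3 w^{2} + 4\right) \log{\left(w - 3 \right)} + 1\right)}{4 \left(3 w^{2} + 4\right)}.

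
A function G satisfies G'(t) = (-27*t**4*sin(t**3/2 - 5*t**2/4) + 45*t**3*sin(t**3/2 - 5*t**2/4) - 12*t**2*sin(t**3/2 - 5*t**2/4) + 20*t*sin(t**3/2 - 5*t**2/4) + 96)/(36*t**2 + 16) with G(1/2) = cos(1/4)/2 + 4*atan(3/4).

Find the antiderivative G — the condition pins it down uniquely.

Whatever form G(t) takes, its d/dt must return the stated G'(t).
A general antiderivative is cos(t**3/2 - 5*t**2/4)/2 + 4*atan(3*t/2) + C.
The condition gives C = cos(1/4)/2 + 4*atan(3/4) - (cos(1/4)/2 + 4*atan(3/4)) = 0.
So G(t) = (cos(t**3/2 - 5*t**2/4) + 8*atan(3*t/2))/2.
Check: d/dt[(cos(t**3/2 - 5*t**2/4) + 8*atan(3*t/2))/2] = (-27*t**4*sin(t**3/2 - 5*t**2/4) + 45*t**3*sin(t**3/2 - 5*t**2/4) - 12*t**2*sin(t**3/2 - 5*t**2/4) + 20*t*sin(t**3/2 - 5*t**2/4) + 96)/(36*t**2 + 16) = G'(t).

G(t) = (cos(t**3/2 - 5*t**2/4) + 8*atan(3*t/2))/2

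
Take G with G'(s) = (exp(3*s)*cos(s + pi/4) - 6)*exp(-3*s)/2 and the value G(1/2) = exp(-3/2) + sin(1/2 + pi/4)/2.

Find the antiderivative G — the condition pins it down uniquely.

Since d/ds undoes antidifferentiation here, G(s) must give back the stated G'(s).
A general antiderivative is sin(s + pi/4)/2 + exp(-3*s) + C.
The condition gives C = exp(-3/2) + sin(1/2 + pi/4)/2 - (exp(-3/2) + sin(1/2 + pi/4)/2) = 0.
So G(s) = sin(s + pi/4)/2 + exp(-3*s).
Check: d/ds[sin(s + pi/4)/2 + exp(-3*s)] = (exp(3*s)*cos(s + pi/4) - 6)*exp(-3*s)/2 = G'(s).

G(s) = sin(s + pi/4)/2 + exp(-3*s)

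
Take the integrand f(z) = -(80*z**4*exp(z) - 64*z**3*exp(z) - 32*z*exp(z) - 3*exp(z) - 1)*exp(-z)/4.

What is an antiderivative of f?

A first test for any F(z): its z-derivative must equal f(z) identically.
Check: d/dz[-4*z**5 + 4*z**4 + 4*z**2 + 3*z/4 - exp(-z)/4] = (-80*z**4*exp(z) + 64*z**3*exp(z) + 32*z*exp(z) + 3*exp(z) + 1)*exp(-z)/4, which equals f(z).

An antiderivative is F(z) = -4*z**5 + 4*z**4 + 4*z**2 + 3*z/4 - exp(-z)/4.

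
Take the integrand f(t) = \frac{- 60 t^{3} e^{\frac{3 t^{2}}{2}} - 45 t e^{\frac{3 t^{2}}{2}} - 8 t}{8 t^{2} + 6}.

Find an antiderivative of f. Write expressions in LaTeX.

An antiderivative is F(t) = - \frac{5 e^{\frac{3 t^{2}}{2}}}{2} - \frac{\log{\left(4 t^{2} + 3 \right)}}{2}.

A first test for any F(t): its t-derivative must equal f(t) identically.
Check: d/dt[- \frac{5 e^{\frac{3 t^{2}}{2}}}{2} - \frac{\log{\left(4 t^{2} + 3 \right)}}{2}] = \frac{- 60 t^{3} e^{\frac{3 t^{2}}{2}} - 45 t e^{\frac{3 t^{2}}{2}} - 8 t}{8 t^{2} + 6} = f(t).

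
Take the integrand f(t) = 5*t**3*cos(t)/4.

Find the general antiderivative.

For F(t) to be correct the identity F'(t) - f(t) = 0 must hold.
Check: d/dt[5*t**3*sin(t)/4 + 15*t**2*cos(t)/4 - 15*t*sin(t)/2 - 15*cos(t)/2] = 5*t**3*cos(t)/4 = f(t).

F(t) = 5*t**3*sin(t)/4 + 15*t**2*cos(t)/4 - 15*t*sin(t)/2 - 15*cos(t)/2 + C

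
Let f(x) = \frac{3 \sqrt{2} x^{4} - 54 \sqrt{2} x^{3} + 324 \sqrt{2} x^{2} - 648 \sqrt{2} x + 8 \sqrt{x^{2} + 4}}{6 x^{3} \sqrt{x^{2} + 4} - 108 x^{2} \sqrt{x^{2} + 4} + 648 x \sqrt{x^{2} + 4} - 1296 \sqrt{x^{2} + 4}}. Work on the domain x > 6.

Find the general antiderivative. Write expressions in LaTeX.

Whatever form F(x) takes, F'(x) = f(x) is non-negotiable.
Check: d/dx[\frac{3 x^{2} \sqrt{x^{2} + 4} - 36 x \sqrt{x^{2} + 4} + 108 \sqrt{x^{2} + 4} - 2 \sqrt{2}}{3 \sqrt{2} x^{2} - 36 \sqrt{2} x + 108 \sqrt{2}}] = \frac{3 \sqrt{2} x^{4} - 54 \sqrt{2} x^{3} + 324 \sqrt{2} x^{2} - 648 \sqrt{2} x + 8 \sqrt{x^{2} + 4}}{6 x^{3} \sqrt{x^{2} + 4} - 108 x^{2} \sqrt{x^{2} + 4} + 648 x \sqrt{x^{2} + 4} - 1296 \sqrt{x^{2} + 4}} = f(x).

F(x) = \frac{3 x^{2} \sqrt{x^{2} + 4} - 36 x \sqrt{x^{2} + 4} + 108 \sqrt{x^{2} + 4} - 2 \sqrt{2}}{3 \sqrt{2} x^{2} - 36 \sqrt{2} x + 108 \sqrt{2}} + C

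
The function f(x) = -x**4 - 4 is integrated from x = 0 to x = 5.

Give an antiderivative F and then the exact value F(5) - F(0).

A first test for any F(x): its x-derivative must equal f(x) identically.
F(x) = -x**5/5 - 4*x is an antiderivative of f.
Check: d/dx[-x**5/5 - 4*x] = -x**4 - 4 = f(x).
F(5) = -645; F(0) = 0.
Integral = F(5) - F(0) = -645.

Antiderivative: F(x) = -x**5/5 - 4*x; value = -645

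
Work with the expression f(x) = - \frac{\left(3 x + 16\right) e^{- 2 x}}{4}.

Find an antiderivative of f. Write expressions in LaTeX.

An antiderivative is F(x) = \frac{\left(6 x + 35\right) e^{- 2 x}}{16}.

Recognize the product-rule pattern: f = u'v + uv' with u = \frac{3 x}{8} + \frac{35}{16}, v = e^{- 2 x}, so integration by parts undoes it.
Check: d/dx[\frac{\left(6 x + 35\right) e^{- 2 x}}{16}] = \frac{\left(- 3 x - 16\right) e^{- 2 x}}{4}, which equals f(x).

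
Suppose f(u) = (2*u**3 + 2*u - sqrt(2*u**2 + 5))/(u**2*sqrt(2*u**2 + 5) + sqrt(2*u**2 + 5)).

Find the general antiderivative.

F(u) = sqrt(2*u**2 + 5) - atan(u) + C

For F(u) to be correct the identity F'(u) - f(u) = 0 must hold.
Check: d/du[sqrt(2*u**2 + 5) - atan(u)] = (2*u**3 + 2*u - sqrt(2*u**2 + 5))/(u**2*sqrt(2*u**2 + 5) + sqrt(2*u**2 + 5)) = f(u).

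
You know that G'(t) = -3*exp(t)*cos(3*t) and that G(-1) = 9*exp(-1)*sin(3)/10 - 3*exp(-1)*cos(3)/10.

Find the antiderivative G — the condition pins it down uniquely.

G(t) = 3*(-3*sin(3*t) - cos(3*t))*exp(t)/10

Any candidate G(t) must reproduce the stated G'(t) exactly.
A general antiderivative is -9*exp(t)*sin(3*t)/10 - 3*exp(t)*cos(3*t)/10 + C.
The condition gives C = 9*exp(-1)*sin(3)/10 - 3*exp(-1)*cos(3)/10 - (9*exp(-1)*sin(3)/10 - 3*exp(-1)*cos(3)/10) = 0.
So G(t) = 3*(-3*sin(3*t) - cos(3*t))*exp(t)/10.
Check: d/dt[3*(-3*sin(3*t) - cos(3*t))*exp(t)/10] = -3*exp(t)*cos(3*t) = G'(t).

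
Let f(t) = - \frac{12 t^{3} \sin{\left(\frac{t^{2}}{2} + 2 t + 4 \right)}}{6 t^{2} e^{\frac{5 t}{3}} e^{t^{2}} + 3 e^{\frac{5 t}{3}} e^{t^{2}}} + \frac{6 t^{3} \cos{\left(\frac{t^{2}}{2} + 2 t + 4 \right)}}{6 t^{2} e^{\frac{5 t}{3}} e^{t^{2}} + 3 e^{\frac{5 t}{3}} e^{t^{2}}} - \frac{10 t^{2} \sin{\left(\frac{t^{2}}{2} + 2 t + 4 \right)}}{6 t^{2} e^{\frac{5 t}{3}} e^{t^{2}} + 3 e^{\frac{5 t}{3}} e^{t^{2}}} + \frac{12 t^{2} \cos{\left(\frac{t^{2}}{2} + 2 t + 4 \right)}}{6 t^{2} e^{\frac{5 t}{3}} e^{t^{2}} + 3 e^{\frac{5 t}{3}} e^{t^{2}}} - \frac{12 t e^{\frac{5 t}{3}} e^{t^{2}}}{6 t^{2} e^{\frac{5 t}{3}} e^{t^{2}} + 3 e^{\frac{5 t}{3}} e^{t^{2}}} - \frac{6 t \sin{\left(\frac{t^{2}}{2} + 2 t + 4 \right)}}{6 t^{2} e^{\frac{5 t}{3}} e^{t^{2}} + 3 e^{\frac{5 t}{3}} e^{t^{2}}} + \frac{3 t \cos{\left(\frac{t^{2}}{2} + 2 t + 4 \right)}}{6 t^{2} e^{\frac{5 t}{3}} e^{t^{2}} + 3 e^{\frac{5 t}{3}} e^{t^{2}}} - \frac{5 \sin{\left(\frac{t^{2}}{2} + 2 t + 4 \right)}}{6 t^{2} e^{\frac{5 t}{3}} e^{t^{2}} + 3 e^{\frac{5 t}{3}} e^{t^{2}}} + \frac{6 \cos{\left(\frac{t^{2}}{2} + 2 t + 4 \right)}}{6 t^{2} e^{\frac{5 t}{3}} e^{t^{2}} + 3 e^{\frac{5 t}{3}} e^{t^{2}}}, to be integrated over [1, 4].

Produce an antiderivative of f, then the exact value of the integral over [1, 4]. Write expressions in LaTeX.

Antiderivative: F(t) = - \log{\left(4 t^{2} + 2 \right)} + e^{- \frac{5 t}{3}} e^{- t^{2}} \sin{\left(\frac{t^{2}}{2} + 2 t + 4 \right)}; value = - \log{\left(66 \right)} - \frac{\sin{\left(\frac{13}{2} \right)}}{e^{\frac{8}{3}}} + \frac{\sin{\left(20 \right)}}{e^{\frac{68}{3}}} + \log{\left(6 \right)}

The integrand splits into summands that can be handled one at a time.
F(t) = - \log{\left(4 t^{2} + 2 \right)} + e^{- \frac{5 t}{3}} e^{- t^{2}} \sin{\left(\frac{t^{2}}{2} + 2 t + 4 \right)} is an antiderivative of f.
Check: d/dt[- \log{\left(4 t^{2} + 2 \right)} + e^{- \frac{5 t}{3}} e^{- t^{2}} \sin{\left(\frac{t^{2}}{2} + 2 t + 4 \right)}] = \frac{- 12 t^{3} \sin{\left(\frac{t^{2}}{2} + 2 t + 4 \right)} + 6 t^{3} \cos{\left(\frac{t^{2}}{2} + 2 t + 4 \right)} - 10 t^{2} \sin{\left(\frac{t^{2}}{2} + 2 t + 4 \right)} + 12 t^{2} \cos{\left(\frac{t^{2}}{2} + 2 t + 4 \right)} - 12 t e^{\frac{5 t}{3}} e^{t^{2}} - 6 t \sin{\left(\frac{t^{2}}{2} + 2 t + 4 \right)} + 3 t \cos{\left(\frac{t^{2}}{2} + 2 t + 4 \right)} - 5 \sin{\left(\frac{t^{2}}{2} + 2 t + 4 \right)} + 6 \cos{\left(\frac{t^{2}}{2} + 2 t + 4 \right)}}{6 t^{2} e^{\frac{5 t}{3}} e^{t^{2}} + 3 e^{\frac{5 t}{3}} e^{t^{2}}}, which equals f(t).
F(4) = - \log{\left(66 \right)} + \frac{\sin{\left(20 \right)}}{e^{\frac{68}{3}}}; F(1) = - \log{\left(6 \right)} + \frac{\sin{\left(\frac{13}{2} \right)}}{e^{\frac{8}{3}}}.
Integral = F(4) - F(1) = - \log{\left(66 \right)} - \frac{\sin{\left(\frac{13}{2} \right)}}{e^{\frac{8}{3}}} + \frac{\sin{\left(20 \right)}}{e^{\frac{68}{3}}} + \log{\left(6 \right)}.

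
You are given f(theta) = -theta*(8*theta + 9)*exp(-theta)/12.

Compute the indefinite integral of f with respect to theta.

F(theta) = (8*theta**2 + 25*theta + 25)*exp(-theta)/12 + C

f has the shape u'v + uv' for u = 2*theta**2/3 + 25*theta/12 + 25/12 and v = exp(-theta) — it is the derivative of the product u*v.
Check: d/dtheta[(8*theta**2 + 25*theta + 25)*exp(-theta)/12] = (-8*theta**2 - 9*theta)*exp(-theta)/12, which equals f(theta).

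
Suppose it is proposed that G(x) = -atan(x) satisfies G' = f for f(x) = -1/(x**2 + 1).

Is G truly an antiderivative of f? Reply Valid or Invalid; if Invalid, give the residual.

Valid - the claim checks out under differentiation.

d/dx[G] = -1/(x**2 + 1)
This equals f(x) exactly, so the claim holds.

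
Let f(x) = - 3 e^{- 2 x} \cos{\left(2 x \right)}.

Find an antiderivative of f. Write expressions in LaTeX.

An antiderivative is F(x) = - \frac{3 e^{- 2 x} \sin{\left(2 x \right)}}{4} + \frac{3 e^{- 2 x} \cos{\left(2 x \right)}}{4}.

Whatever form F(x) takes, F'(x) = f(x) is non-negotiable.
Check: d/dx[- \frac{3 e^{- 2 x} \sin{\left(2 x \right)}}{4} + \frac{3 e^{- 2 x} \cos{\left(2 x \right)}}{4}] = - 3 e^{- 2 x} \cos{\left(2 x \right)} = f(x).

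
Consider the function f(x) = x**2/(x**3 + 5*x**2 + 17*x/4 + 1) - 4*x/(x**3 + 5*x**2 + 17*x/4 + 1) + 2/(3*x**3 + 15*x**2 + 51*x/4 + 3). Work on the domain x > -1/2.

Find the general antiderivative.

F(x) = (-10*x*log(x + 1/2) + 16*x*log(x + 4) - 5*log(x + 1/2) + 8*log(x + 4) - 5)/(6*x + 3) + C

The denominator factors as 3*(x + 4)*(2*x + 1)**2; partial fractions split f into directly integrable pieces: -10/(3*(2*x + 1)) + 10/(3*(2*x + 1)**2) + 8/(3*(x + 4)).
Check: d/dx[(-10*x*log(x + 1/2) + 16*x*log(x + 4) - 5*log(x + 1/2) + 8*log(x + 4) - 5)/(6*x + 3)] = (12*x**2 - 48*x + 8)/(12*x**3 + 60*x**2 + 51*x + 12), which equals f(x).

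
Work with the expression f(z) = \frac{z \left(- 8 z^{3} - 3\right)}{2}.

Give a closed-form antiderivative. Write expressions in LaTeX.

Differentiate the proposed F(z) back; it has to land on f(z) exactly.
Check: d/dz[- \frac{4 z^{5}}{5} - \frac{3 z^{2}}{4}] = - 4 z^{4} - \frac{3 z}{2}, which equals f(z).

An antiderivative is F(z) = - \frac{4 z^{5}}{5} - \frac{3 z^{2}}{4}.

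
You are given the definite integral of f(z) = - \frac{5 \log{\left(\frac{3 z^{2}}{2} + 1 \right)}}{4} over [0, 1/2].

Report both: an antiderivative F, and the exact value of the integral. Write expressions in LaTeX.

For F(z) to be correct the identity F'(z) - f(z) = 0 must hold.
F(z) = - \frac{5 z \log{\left(\frac{3 z^{2}}{2} + 1 \right)}}{4} + \frac{5 z}{2} - \frac{5 \sqrt{6} \operatorname{atan}{\left(\frac{\sqrt{6} z}{2} \right)}}{6} is an antiderivative of f.
Check: d/dz[- \frac{5 z \log{\left(\frac{3 z^{2}}{2} + 1 \right)}}{4} + \frac{5 z}{2} - \frac{5 \sqrt{6} \operatorname{atan}{\left(\frac{\sqrt{6} z}{2} \right)}}{6}] = - \frac{5 \log{\left(\frac{3 z^{2}}{2} + 1 \right)}}{4} = f(z).
F(1/2) = - \frac{5 \sqrt{6} \operatorname{atan}{\left(\frac{\sqrt{6}}{4} \right)}}{6} - \frac{5 \log{\left(\frac{11}{8} \right)}}{8} + \frac{5}{4}; F(0) = 0.
Integral = F(1/2) - F(0) = - \frac{5 \sqrt{6} \operatorname{atan}{\left(\frac{\sqrt{6}}{4} \right)}}{6} - \frac{5 \log{\left(\frac{11}{8} \right)}}{8} + \frac{5}{4}.

Antiderivative: F(z) = - \frac{5 z \log{\left(\frac{3 z^{2}}{2} + 1 \right)}}{4} + \frac{5 z}{2} - \frac{5 \sqrt{6} \operatorname{atan}{\left(\frac{\sqrt{6} z}{2} \right)}}{6}; value = - \frac{5 \sqrt{6} \operatorname{atan}{\left(\frac{\sqrt{6}}{4} \right)}}{6} - \frac{5 \log{\left(\frac{11}{8} \right)}}{8} + \frac{5}{4}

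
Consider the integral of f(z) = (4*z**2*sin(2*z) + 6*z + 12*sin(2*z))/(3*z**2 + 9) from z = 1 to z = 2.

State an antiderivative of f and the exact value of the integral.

Check any antiderivative F(z) by computing F'(z) and comparing it with f(z).
F(z) = -(-3*log(z**2 + 3) + 2*cos(2*z))/3 is an antiderivative of f.
Check: d/dz[-(-3*log(z**2 + 3) + 2*cos(2*z))/3] = (4*z**2*sin(2*z) + 6*z + 12*sin(2*z))/(3*z**2 + 9) = f(z).
F(2) = -2*cos(4)/3 + log(7); F(1) = -2*cos(2)/3 + log(4).
Integral = F(2) - F(1) = -log(4) + 2*cos(2)/3 - 2*cos(4)/3 + log(7).

Antiderivative: F(z) = -(-3*log(z**2 + 3) + 2*cos(2*z))/3; value = -log(4) + 2*cos(2)/3 - 2*cos(4)/3 + log(7)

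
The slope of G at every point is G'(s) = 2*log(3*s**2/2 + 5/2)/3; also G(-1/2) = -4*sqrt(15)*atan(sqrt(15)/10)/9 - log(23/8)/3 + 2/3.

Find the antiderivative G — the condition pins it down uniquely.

A candidate passes only if d/ds[G] lands on the given G'(s) exactly.
A general antiderivative is 2*s*log(3*s**2/2 + 5/2)/3 - 4*s/3 + 4*sqrt(15)*atan(sqrt(15)*s/5)/9 + C.
The condition gives C = -4*sqrt(15)*atan(sqrt(15)/10)/9 - log(23/8)/3 + 2/3 - (-4*sqrt(15)*atan(sqrt(15)/10)/9 - log(23/8)/3 + 2/3) = 0.
So G(s) = 2*(3*s*log(3*s**2/2 + 5/2) - 6*s + 2*sqrt(15)*atan(sqrt(15)*s/5))/9.
Check: d/ds[2*(3*s*log(3*s**2/2 + 5/2) - 6*s + 2*sqrt(15)*atan(sqrt(15)*s/5))/9] = 2*log(3*s**2 + 5)/3 - 2*log(2)/3, which equals G'(s).

G(s) = 2*(3*s*log(3*s**2/2 + 5/2) - 6*s + 2*sqrt(15)*atan(sqrt(15)*s/5))/9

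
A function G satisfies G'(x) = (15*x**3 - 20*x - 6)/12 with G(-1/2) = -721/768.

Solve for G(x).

Check a candidate G(x) by differentiating: d/dx[G] must match the given G'(x).
A general antiderivative is 5*x**4/16 - 5*x**2/6 - x/2 + C.
The condition gives C = -721/768 - (47/768) = -1.
So G(x) = 5*x**4/16 - 5*x**2/6 - x/2 - 1.
Check: d/dx[5*x**4/16 - 5*x**2/6 - x/2 - 1] = 5*x**3/4 - 5*x/3 - 1/2, which equals G'(x).

G(x) = 5*x**4/16 - 5*x**2/6 - x/2 - 1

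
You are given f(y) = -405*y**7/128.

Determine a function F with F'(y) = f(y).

An antiderivative is F(y) = -405*y**8/1024.

A first test for any F(y): its y-derivative must equal f(y) identically.
Check: d/dy[-405*y**8/1024] = -405*y**7/128 = f(y).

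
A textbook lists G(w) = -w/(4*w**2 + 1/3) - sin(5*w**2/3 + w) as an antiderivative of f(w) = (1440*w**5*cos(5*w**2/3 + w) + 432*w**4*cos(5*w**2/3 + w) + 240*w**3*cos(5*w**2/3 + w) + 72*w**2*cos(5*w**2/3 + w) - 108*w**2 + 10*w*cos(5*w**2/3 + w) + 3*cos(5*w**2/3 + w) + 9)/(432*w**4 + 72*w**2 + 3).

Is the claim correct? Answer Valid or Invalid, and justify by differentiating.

Invalid: d/dw[G] - f = (-2880*w**5*cos(5*w**2/3 + w) - 864*w**4*cos(5*w**2/3 + w) - 480*w**3*cos(5*w**2/3 + w) - 144*w**2*cos(5*w**2/3 + w) + 216*w**2 - 20*w*cos(5*w**2/3 + w) - 6*cos(5*w**2/3 + w) - 18)/(432*w**4 + 72*w**2 + 3), which is not 0.

d/dw[G] = (-1440*w**5*cos(5*w**2/3 + w) - 432*w**4*cos(5*w**2/3 + w) - 240*w**3*cos(5*w**2/3 + w) - 72*w**2*cos(5*w**2/3 + w) + 108*w**2 - 10*w*cos(5*w**2/3 + w) - 3*cos(5*w**2/3 + w) - 9)/(432*w**4 + 72*w**2 + 3)
d/dw[G] - f(w) = (-2880*w**5*cos(5*w**2/3 + w) - 864*w**4*cos(5*w**2/3 + w) - 480*w**3*cos(5*w**2/3 + w) - 144*w**2*cos(5*w**2/3 + w) + 216*w**2 - 20*w*cos(5*w**2/3 + w) - 6*cos(5*w**2/3 + w) - 18)/(432*w**4 + 72*w**2 + 3) != 0.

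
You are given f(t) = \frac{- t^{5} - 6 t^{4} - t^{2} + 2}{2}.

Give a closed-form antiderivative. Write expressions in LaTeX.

An antiderivative is F(t) = - \frac{t \left(5 t^{5} + 36 t^{4} + 10 t^{2} - 60\right)}{60}.

Check any antiderivative F(t) by computing F'(t) and comparing it with f(t).
Check: d/dt[- \frac{t \left(5 t^{5} + 36 t^{4} + 10 t^{2} - 60\right)}{60}] = - \frac{t^{5}}{2} - 3 t^{4} - \frac{t^{2}}{2} + 1, which equals f(t).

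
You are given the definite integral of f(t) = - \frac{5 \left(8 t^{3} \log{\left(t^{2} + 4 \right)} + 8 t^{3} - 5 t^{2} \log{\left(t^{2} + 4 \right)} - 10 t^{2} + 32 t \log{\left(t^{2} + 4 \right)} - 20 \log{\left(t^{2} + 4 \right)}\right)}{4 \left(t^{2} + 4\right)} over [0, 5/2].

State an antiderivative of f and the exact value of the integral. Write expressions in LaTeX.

Recognize the product-rule pattern: f = u'v + uv' with u = - 5 t^{2} + \frac{25 t}{4}, v = \log{\left(t^{2} + 4 \right)}, so integration by parts undoes it.
F(t) = - 5 t^{2} \log{\left(t^{2} + 4 \right)} + \frac{25 t \log{\left(t^{2} + 4 \right)}}{4} is an antiderivative of f.
Check: d/dt[- 5 t^{2} \log{\left(t^{2} + 4 \right)} + \frac{25 t \log{\left(t^{2} + 4 \right)}}{4}] = \frac{- 40 t^{3} \log{\left(t^{2} + 4 \right)} - 40 t^{3} + 25 t^{2} \log{\left(t^{2} + 4 \right)} + 50 t^{2} - 160 t \log{\left(t^{2} + 4 \right)} + 100 \log{\left(t^{2} + 4 \right)}}{4 t^{2} + 16}, which equals f(t).
F(5/2) = - \frac{125 \log{\left(\frac{41}{4} \right)}}{8}; F(0) = 0.
Integral = F(5/2) - F(0) = - \frac{125 \log{\left(\frac{41}{4} \right)}}{8}.

Antiderivative: F(t) = - 5 t^{2} \log{\left(t^{2} + 4 \right)} + \frac{25 t \log{\left(t^{2} + 4 \right)}}{4}; value = - \frac{125 \log{\left(\frac{41}{4} \right)}}{8}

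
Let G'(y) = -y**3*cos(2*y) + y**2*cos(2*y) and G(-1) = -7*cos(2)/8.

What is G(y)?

G(y) = -y**3*sin(2*y)/2 + y**2*sin(2*y)/2 - 3*y**2*cos(2*y)/4 + 3*y*sin(2*y)/4 + y*cos(2*y)/2 - sin(2*y)/4 + 3*cos(2*y)/8

Integrate term by term and add the pieces.
A general antiderivative is -y**3*sin(2*y)/2 + y**2*sin(2*y)/2 - 3*y**2*cos(2*y)/4 + 3*y*sin(2*y)/4 + y*cos(2*y)/2 - sin(2*y)/4 + 3*cos(2*y)/8 + C.
The condition gives C = -7*cos(2)/8 - (-7*cos(2)/8) = 0.
So G(y) = -y**3*sin(2*y)/2 + y**2*sin(2*y)/2 - 3*y**2*cos(2*y)/4 + 3*y*sin(2*y)/4 + y*cos(2*y)/2 - sin(2*y)/4 + 3*cos(2*y)/8.
Check: d/dy[-y**3*sin(2*y)/2 + y**2*sin(2*y)/2 - 3*y**2*cos(2*y)/4 + 3*y*sin(2*y)/4 + y*cos(2*y)/2 - sin(2*y)/4 + 3*cos(2*y)/8] = -y**3*cos(2*y) + y**2*cos(2*y) = G'(y).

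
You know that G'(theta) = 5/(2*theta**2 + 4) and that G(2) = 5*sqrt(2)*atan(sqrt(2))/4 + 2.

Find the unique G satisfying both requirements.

The proposed G(theta) is checked by its d/dtheta: the result must match the given G'(theta).
A general antiderivative is 5*sqrt(2)*atan(sqrt(2)*theta/2)/4 + C.
The condition gives C = 5*sqrt(2)*atan(sqrt(2))/4 + 2 - (5*sqrt(2)*atan(sqrt(2))/4) = 2.
So G(theta) = (5*sqrt(2)*atan(sqrt(2)*theta/2) + 8)/4.
Check: d/dtheta[(5*sqrt(2)*atan(sqrt(2)*theta/2) + 8)/4] = 5/(2*theta**2 + 4) = G'(theta).

G(theta) = (5*sqrt(2)*atan(sqrt(2)*theta/2) + 8)/4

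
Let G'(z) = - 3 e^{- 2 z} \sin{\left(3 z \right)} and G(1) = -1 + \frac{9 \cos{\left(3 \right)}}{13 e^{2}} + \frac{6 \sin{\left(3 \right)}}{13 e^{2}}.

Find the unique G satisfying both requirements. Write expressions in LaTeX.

A candidate passes only if d/dz[G] lands on the given G'(z) exactly.
A general antiderivative is \frac{6 e^{- 2 z} \sin{\left(3 z \right)}}{13} + \frac{9 e^{- 2 z} \cos{\left(3 z \right)}}{13} + C.
The condition gives C = -1 + \frac{9 \cos{\left(3 \right)}}{13 e^{2}} + \frac{6 \sin{\left(3 \right)}}{13 e^{2}} - (\frac{9 \cos{\left(3 \right)}}{13 e^{2}} + \frac{6 \sin{\left(3 \right)}}{13 e^{2}}) = -1.
So G(z) = \frac{\left(- 13 e^{2 z} + 6 \sin{\left(3 z \right)} + 9 \cos{\left(3 z \right)}\right) e^{- 2 z}}{13}.
Check: d/dz[\frac{\left(- 13 e^{2 z} + 6 \sin{\left(3 z \right)} + 9 \cos{\left(3 z \right)}\right) e^{- 2 z}}{13}] = - 3 e^{- 2 z} \sin{\left(3 z \right)} = G'(z).

G(z) = \frac{\left(- 13 e^{2 z} + 6 \sin{\left(3 z \right)} + 9 \cos{\left(3 z \right)}\right) e^{- 2 z}}{13}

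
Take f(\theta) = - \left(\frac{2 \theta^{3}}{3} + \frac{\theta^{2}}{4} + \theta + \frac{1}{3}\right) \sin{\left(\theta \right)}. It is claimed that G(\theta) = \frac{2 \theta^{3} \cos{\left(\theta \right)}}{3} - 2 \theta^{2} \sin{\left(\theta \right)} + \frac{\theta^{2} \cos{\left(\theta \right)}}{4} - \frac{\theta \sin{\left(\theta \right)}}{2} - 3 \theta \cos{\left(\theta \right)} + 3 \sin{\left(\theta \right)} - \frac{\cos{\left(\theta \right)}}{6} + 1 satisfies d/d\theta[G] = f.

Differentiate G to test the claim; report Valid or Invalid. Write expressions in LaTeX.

d/d\theta[G] = - \frac{2 \theta^{3} \sin{\left(\theta \right)}}{3} - \frac{\theta^{2} \sin{\left(\theta \right)}}{4} - \theta \sin{\left(\theta \right)} - \frac{\sin{\left(\theta \right)}}{3}
This equals f(\theta) exactly, so the claim holds.

Valid. The derivative of G reproduces f.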